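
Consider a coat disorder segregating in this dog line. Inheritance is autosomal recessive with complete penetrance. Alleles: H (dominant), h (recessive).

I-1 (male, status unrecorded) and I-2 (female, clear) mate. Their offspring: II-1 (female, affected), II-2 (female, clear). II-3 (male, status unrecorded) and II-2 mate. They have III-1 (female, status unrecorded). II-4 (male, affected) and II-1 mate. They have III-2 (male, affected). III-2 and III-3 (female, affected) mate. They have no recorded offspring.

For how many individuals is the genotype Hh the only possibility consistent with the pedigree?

Obligate heterozygotes: I-2 is clear so carries H and passed h to II-1 (hh), so I-2 is Hh.
Every other individual is either homozygous by phenotype or has at least one consistent homozygous assignment, so the count is 1.

1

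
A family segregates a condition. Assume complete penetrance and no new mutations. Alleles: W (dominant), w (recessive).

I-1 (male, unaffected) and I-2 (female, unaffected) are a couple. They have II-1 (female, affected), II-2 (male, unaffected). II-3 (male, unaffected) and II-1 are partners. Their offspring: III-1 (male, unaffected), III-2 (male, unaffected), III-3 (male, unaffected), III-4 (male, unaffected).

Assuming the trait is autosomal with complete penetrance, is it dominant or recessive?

I-1 and I-2 are both unaffected yet have an affected child II-1. Under dominance, an affected child requires at least one affected parent, so the trait cannot be dominant.

recessive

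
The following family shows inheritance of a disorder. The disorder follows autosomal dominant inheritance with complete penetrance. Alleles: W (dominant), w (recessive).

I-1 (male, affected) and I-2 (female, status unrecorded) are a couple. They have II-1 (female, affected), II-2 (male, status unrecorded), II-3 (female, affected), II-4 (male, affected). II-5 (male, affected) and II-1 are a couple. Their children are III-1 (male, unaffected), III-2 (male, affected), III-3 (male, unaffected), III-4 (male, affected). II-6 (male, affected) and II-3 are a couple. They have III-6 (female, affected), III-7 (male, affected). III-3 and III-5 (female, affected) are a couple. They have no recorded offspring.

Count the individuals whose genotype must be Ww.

Obligate heterozygotes: II-1 is affected so carries W and passed w to III-1 (ww), so II-1 is Ww; II-5 is affected so carries W and passed w to III-1 (ww), so II-5 is Ww.
Every other individual is either homozygous by phenotype or has at least one consistent homozygous assignment, so the count is 2.

2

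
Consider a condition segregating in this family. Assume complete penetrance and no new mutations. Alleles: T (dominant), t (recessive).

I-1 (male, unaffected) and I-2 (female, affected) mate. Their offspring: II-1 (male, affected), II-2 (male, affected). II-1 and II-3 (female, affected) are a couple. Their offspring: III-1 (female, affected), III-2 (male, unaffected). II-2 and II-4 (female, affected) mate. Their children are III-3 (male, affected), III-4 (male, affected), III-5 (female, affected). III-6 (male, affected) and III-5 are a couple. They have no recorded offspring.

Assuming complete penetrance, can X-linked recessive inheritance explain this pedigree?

No

Under X-linked recessive, III-2 (unaffected, male) cannot arise from II-1 (affected) × II-3 (affected).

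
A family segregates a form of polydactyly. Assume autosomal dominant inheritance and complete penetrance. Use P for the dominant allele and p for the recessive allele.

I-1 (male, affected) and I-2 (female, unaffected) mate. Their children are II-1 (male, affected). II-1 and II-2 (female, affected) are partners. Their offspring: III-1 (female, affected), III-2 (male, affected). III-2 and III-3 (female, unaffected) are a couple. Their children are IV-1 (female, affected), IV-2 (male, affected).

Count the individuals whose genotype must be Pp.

3

Obligate heterozygotes: II-1 is affected so carries P and received p from I-2 (pp), so II-1 is Pp; IV-1 is affected so carries P and received p from III-3 (pp), so IV-1 is Pp; IV-2 is affected so carries P and received p from III-3 (pp), so IV-2 is Pp.
Every other individual is either homozygous by phenotype or has at least one consistent homozygous assignment, so the count is 3.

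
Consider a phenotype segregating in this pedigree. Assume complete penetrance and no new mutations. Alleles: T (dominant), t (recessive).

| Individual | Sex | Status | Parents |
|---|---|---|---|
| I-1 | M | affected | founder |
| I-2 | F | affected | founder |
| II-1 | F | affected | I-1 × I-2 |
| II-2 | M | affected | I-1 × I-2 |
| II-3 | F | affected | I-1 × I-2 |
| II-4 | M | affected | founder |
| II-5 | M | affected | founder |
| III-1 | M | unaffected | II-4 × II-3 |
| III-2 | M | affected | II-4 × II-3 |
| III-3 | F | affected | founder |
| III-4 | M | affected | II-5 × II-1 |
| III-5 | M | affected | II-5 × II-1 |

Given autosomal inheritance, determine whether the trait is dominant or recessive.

dominant

II-4 and II-3 are both affected yet have an unaffected child III-1. Under a recessive model two affected parents are homozygous and every child would be affected, so the trait cannot be recessive.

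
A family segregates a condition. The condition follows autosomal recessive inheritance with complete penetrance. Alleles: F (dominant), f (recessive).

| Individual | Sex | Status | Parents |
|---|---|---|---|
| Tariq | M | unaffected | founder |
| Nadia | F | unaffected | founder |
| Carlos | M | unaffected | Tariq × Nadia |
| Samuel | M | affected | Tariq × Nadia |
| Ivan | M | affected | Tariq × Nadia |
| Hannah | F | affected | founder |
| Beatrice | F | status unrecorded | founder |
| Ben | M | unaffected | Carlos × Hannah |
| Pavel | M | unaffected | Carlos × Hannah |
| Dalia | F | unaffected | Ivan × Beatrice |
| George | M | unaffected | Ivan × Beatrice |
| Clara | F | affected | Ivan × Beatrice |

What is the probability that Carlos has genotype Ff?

1/3

Tariq is unaffected so carries F and passed f to Samuel (ff), so Tariq is Ff.
Nadia is unaffected so carries F and passed f to Samuel (ff), so Nadia is Ff.
Their cross gives offspring ratios 1/4 FF : 1/2 Ff : 1/4 ff. Conditioning on Carlos being unaffected, P(Ff) = 1/2 / 3/4 = 2/3 before taking Carlos's own offspring into account.
Hannah is affected, so Hannah is ff.
Now use Carlos's offspring. Probability of each recorded status — unaffected son Ben: 1/2 if Carlos is Ff, 1 if FF; unaffected son Pavel: 1/2 if Carlos is Ff, 1 if FF.
Bayes: P(Ff) = 2/3·1/4 / (2/3·1/4 + 1/3·1) = 1/3.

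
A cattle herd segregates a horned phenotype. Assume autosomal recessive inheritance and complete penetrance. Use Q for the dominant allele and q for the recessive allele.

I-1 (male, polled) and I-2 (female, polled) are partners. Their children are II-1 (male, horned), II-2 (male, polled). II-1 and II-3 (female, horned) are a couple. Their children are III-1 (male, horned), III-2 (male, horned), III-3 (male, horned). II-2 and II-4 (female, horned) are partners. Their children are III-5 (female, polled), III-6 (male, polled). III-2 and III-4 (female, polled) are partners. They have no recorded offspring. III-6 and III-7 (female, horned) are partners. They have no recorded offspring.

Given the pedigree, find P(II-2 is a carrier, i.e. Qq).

I-1 is polled so carries Q and passed q to II-1 (qq), so I-1 is Qq.
I-2 is polled so carries Q and passed q to II-1 (qq), so I-2 is Qq.
Their cross gives offspring ratios 1/4 QQ : 1/2 Qq : 1/4 qq. Conditioning on II-2 being polled, P(Qq) = 1/2 / 3/4 = 2/3 before taking II-2's own offspring into account.
II-4 is horned, so II-4 is qq.
Now use II-2's offspring. Probability of each recorded status — polled daughter III-5: 1/2 if II-2 is Qq, 1 if QQ; polled son III-6: 1/2 if II-2 is Qq, 1 if QQ.
Bayes: P(Qq) = 2/3·1/4 / (2/3·1/4 + 1/3·1) = 1/3.

1/3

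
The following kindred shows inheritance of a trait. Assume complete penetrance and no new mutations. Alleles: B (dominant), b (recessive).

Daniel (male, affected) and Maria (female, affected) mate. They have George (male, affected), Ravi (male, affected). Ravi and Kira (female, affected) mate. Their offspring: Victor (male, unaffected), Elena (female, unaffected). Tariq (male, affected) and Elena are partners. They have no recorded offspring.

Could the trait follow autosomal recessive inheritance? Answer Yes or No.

No

Under autosomal recessive, Victor (unaffected, male) cannot arise from Ravi (affected) × Kira (affected).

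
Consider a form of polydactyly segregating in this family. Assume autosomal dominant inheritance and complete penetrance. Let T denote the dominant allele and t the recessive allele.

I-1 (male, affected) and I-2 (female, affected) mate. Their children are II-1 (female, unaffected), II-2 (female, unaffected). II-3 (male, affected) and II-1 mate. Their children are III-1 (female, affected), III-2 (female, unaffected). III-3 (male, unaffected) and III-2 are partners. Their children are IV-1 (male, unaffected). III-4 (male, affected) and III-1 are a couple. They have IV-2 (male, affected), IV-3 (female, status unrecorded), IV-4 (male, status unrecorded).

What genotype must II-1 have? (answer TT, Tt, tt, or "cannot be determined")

II-1 is unaffected, so II-1 is tt.

tt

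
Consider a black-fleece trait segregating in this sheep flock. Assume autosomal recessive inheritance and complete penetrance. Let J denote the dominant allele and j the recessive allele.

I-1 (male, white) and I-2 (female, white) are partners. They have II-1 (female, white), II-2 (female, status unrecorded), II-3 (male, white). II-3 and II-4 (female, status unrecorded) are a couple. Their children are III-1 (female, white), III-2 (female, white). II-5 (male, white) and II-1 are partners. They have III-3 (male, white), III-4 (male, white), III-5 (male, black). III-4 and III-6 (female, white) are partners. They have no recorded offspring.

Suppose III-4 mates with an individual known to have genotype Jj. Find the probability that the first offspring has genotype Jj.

1/2

II-5 is white so carries J and passed j to III-5 (jj), so II-5 is Jj.
II-1 is white so carries J and passed j to III-5 (jj), so II-1 is Jj.
III-4 is a white offspring of II-5 (Jj) × II-1 (Jj), whose cross gives 1/4 JJ : 1/2 Jj : 1/4 jj; conditioning on being white, III-4 is JJ with probability 1/3, Jj with probability 2/3.
Summing over parental genotype combinations, P(offspring has genotype Jj) = 1/3·1/2 + 2/3·1/2 = 1/2.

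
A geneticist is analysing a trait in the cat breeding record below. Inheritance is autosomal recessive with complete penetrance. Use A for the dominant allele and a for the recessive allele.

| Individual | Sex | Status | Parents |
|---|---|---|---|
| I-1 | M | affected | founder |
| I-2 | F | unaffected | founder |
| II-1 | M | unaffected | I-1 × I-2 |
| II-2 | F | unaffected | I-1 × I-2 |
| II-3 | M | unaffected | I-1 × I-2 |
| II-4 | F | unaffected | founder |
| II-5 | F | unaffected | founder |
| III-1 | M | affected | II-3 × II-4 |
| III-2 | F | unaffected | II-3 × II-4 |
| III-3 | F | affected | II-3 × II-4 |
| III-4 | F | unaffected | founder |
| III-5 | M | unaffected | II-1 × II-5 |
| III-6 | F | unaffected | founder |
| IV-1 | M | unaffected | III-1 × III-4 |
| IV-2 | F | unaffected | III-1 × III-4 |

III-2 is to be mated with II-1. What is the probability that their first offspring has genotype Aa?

1/2

II-3 is unaffected so carries A and received a from I-1 (aa), so II-3 is Aa.
II-4 is unaffected so carries A and passed a to III-1 (aa), so II-4 is Aa.
III-2 is an unaffected offspring of II-3 (Aa) × II-4 (Aa), whose cross gives 1/4 AA : 1/2 Aa : 1/4 aa; conditioning on being unaffected, III-2 is AA with probability 1/3, Aa with probability 2/3.
II-1 is unaffected so carries A and received a from I-1 (aa), so II-1 is Aa.
Summing over parental genotype combinations, P(offspring has genotype Aa) = 1/3·1/2 + 2/3·1/2 = 1/2.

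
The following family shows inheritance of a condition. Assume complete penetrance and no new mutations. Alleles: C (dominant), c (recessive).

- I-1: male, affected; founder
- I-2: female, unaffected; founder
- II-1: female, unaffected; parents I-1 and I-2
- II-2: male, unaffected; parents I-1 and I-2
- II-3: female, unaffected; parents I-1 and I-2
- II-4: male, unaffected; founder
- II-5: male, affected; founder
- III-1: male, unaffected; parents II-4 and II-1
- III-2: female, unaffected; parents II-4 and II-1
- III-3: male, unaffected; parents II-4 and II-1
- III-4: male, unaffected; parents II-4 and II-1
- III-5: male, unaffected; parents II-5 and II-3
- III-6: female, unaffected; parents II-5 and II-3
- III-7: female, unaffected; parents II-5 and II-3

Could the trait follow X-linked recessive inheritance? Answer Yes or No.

Yes

A consistent assignment under X-linked recessive exists: I-1 X^c Y, I-2 X^C X^C, II-1 X^C X^c, II-2 X^C Y, II-3 X^C X^c, II-4 X^C Y, II-5 X^c Y, III-1 X^C Y, III-2 X^C X^C, III-3 X^C Y, III-4 X^C Y, III-5 X^C Y, III-6 X^C X^c, III-7 X^C X^c.
In this assignment every recorded phenotype matches its genotype and every non-founder's genotype is obtainable from its parents' genotypes, so the pedigree is consistent.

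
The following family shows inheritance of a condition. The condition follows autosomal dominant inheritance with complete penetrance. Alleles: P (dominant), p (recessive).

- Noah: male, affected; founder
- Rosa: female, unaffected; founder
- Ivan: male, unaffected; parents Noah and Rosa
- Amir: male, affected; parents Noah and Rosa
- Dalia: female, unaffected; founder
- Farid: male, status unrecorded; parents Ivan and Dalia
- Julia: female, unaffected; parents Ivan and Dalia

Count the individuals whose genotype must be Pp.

2

Obligate heterozygotes: Noah is affected so carries P and passed p to Ivan (pp), so Noah is Pp; Amir is affected so carries P and received p from Rosa (pp), so Amir is Pp.
Every other individual is either homozygous by phenotype or has at least one consistent homozygous assignment, so the count is 2.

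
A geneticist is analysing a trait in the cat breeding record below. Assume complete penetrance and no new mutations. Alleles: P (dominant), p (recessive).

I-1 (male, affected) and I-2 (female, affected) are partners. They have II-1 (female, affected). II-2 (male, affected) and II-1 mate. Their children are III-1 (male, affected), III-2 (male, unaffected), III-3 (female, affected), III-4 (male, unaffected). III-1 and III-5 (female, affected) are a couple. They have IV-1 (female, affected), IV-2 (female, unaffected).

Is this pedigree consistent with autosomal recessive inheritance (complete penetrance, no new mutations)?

Under autosomal recessive, III-2 (unaffected, male) cannot arise from II-2 (affected) × II-1 (affected).

No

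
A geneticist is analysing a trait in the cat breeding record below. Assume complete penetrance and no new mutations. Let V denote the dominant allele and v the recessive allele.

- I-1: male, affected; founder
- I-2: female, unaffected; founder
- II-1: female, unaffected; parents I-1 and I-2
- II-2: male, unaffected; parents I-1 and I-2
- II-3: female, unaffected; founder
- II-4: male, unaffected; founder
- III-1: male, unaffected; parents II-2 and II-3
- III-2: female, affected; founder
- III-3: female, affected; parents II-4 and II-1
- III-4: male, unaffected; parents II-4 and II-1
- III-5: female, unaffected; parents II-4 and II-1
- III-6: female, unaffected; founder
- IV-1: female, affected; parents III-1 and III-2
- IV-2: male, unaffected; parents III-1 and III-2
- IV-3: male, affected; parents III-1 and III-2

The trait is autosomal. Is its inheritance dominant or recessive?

recessive

II-4 and II-1 are both unaffected yet have an affected child III-3. Under dominance, an affected child requires at least one affected parent, so the trait cannot be dominant.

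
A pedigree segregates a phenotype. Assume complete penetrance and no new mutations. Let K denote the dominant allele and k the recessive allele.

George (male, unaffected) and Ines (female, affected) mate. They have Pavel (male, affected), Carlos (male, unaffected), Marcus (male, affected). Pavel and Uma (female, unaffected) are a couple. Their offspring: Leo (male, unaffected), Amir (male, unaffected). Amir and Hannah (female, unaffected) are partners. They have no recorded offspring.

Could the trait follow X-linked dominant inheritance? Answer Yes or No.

A consistent assignment under X-linked dominant exists: George X^k Y, Ines X^K X^k, Pavel X^K Y, Carlos X^k Y, Marcus X^K Y, Uma X^k X^k, Leo X^k Y, Amir X^k Y, Hannah X^k X^k.
In this assignment every recorded phenotype matches its genotype and every non-founder's genotype is obtainable from its parents' genotypes, so the pedigree is consistent.

Yes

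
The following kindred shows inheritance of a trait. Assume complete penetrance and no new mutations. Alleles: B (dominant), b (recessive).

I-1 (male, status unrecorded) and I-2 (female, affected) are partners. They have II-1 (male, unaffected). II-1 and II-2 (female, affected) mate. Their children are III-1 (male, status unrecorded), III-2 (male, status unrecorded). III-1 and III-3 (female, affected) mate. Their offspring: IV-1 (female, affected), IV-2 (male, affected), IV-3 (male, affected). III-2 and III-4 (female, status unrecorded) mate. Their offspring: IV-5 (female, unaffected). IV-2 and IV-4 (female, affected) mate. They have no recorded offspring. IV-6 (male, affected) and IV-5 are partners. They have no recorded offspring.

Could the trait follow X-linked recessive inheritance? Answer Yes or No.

Under X-linked recessive, II-1 (unaffected, male) cannot arise from I-1 (unrecorded) × I-2 (affected).

No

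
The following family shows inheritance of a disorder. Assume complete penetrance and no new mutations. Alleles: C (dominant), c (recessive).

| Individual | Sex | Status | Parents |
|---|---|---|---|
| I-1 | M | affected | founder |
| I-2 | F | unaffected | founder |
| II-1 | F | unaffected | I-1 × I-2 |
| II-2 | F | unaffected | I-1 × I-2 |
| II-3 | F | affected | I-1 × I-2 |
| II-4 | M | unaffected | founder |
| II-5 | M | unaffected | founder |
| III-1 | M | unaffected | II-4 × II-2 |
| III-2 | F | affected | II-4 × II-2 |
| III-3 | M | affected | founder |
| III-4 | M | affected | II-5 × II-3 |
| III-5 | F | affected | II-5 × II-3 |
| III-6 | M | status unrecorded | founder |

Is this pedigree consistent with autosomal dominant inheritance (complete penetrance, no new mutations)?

No

Under autosomal dominant, III-2 (affected, female) cannot arise from II-4 (unaffected) × II-2 (unaffected).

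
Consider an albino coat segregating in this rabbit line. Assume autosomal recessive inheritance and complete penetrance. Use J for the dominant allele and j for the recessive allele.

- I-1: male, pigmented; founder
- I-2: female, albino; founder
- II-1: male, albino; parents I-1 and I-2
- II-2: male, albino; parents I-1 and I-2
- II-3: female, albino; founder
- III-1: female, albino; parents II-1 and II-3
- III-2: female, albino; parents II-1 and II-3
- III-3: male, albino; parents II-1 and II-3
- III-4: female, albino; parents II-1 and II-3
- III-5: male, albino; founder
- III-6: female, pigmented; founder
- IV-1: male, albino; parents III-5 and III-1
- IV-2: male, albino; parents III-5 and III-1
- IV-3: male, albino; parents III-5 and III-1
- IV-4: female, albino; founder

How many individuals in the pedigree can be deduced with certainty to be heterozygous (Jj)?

Obligate heterozygotes: I-1 is pigmented so carries J and passed j to II-1 (jj), so I-1 is Jj.
Every other individual is either homozygous by phenotype or has at least one consistent homozygous assignment, so the count is 1.

1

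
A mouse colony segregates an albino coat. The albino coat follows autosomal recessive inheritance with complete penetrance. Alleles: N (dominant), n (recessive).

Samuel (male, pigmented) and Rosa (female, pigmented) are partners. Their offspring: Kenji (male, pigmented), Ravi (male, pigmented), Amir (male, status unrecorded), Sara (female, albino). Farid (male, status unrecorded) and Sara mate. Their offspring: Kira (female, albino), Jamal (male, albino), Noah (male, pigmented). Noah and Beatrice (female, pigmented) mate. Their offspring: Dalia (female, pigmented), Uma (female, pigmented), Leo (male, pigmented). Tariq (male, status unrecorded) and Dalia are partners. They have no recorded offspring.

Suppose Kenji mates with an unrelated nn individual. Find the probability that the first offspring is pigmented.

Samuel is pigmented so carries N and passed n to Sara (nn), so Samuel is Nn.
Rosa is pigmented so carries N and passed n to Sara (nn), so Rosa is Nn.
Kenji is a pigmented offspring of Samuel (Nn) × Rosa (Nn), whose cross gives 1/4 NN : 1/2 Nn : 1/4 nn; conditioning on being pigmented, Kenji is NN with probability 1/3, Nn with probability 2/3.
Summing over parental genotype combinations, P(offspring is pigmented) = 1/3·1 + 2/3·1/2 = 2/3.

2/3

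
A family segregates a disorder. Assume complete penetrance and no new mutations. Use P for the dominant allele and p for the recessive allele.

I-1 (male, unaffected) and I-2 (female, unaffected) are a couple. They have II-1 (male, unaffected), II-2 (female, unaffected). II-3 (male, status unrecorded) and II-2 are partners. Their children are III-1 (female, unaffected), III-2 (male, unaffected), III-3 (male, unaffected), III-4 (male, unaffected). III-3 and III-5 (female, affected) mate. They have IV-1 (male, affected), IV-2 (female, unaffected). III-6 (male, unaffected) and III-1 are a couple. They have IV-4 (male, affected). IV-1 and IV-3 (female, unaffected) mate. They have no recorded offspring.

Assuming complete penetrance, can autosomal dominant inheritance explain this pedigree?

No

Under autosomal dominant, IV-4 (affected, male) cannot arise from III-6 (unaffected) × III-1 (unaffected).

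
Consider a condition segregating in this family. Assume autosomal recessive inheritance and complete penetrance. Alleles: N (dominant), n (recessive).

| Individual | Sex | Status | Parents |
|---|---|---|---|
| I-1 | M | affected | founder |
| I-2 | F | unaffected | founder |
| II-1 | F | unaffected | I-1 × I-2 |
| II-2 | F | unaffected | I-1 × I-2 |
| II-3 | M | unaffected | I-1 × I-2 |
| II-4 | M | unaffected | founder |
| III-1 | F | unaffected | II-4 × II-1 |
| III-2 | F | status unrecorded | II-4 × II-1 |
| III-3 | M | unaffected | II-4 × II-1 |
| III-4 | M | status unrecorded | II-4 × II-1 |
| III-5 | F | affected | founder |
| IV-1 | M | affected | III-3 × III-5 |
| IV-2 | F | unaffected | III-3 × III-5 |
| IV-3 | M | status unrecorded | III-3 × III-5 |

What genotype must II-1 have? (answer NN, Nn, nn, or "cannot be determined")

Nn

From phenotype alone, II-1 is NN or Nn.
II-1 is unaffected so carries N and received n from I-1 (nn), so II-1 is Nn.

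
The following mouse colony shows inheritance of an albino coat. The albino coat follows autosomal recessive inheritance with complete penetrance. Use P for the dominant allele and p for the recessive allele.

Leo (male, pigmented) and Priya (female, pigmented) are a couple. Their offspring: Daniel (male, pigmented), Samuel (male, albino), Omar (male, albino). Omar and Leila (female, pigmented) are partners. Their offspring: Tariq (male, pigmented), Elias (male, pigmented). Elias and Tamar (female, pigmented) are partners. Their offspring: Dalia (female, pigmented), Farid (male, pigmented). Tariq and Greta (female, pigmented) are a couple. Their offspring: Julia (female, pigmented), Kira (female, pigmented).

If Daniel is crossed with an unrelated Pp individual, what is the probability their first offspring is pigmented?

Leo is pigmented so carries P and passed p to Samuel (pp), so Leo is Pp.
Priya is pigmented so carries P and passed p to Samuel (pp), so Priya is Pp.
Daniel is a pigmented offspring of Leo (Pp) × Priya (Pp), whose cross gives 1/4 PP : 1/2 Pp : 1/4 pp; conditioning on being pigmented, Daniel is PP with probability 1/3, Pp with probability 2/3.
Summing over parental genotype combinations, P(offspring is pigmented) = 1/3·1 + 2/3·3/4 = 5/6.

5/6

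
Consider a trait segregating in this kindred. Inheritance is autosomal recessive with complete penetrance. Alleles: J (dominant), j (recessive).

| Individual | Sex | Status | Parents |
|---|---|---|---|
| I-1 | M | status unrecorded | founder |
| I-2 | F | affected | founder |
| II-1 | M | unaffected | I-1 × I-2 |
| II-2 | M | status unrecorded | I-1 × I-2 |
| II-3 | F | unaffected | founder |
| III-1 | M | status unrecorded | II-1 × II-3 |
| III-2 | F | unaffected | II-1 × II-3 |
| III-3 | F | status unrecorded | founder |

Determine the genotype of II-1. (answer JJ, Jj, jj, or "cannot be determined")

Jj

From phenotype alone, II-1 is JJ or Jj.
II-1 is unaffected so carries J and received j from I-2 (jj), so II-1 is Jj.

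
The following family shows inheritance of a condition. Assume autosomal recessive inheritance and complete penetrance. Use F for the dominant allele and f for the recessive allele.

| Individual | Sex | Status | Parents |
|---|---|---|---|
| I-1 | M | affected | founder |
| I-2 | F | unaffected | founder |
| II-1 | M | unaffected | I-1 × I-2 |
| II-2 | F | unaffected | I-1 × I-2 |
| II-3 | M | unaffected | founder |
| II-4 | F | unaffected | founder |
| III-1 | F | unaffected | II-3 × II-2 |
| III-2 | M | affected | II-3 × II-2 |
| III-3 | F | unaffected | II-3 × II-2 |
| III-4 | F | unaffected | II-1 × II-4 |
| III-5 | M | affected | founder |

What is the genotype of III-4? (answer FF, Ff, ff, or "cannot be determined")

III-4's phenotype allows FF or Ff, and no parent or child forces a single allele at both positions; consistent genotype assignments exist with III-4 as FF or Ff.

cannot be determined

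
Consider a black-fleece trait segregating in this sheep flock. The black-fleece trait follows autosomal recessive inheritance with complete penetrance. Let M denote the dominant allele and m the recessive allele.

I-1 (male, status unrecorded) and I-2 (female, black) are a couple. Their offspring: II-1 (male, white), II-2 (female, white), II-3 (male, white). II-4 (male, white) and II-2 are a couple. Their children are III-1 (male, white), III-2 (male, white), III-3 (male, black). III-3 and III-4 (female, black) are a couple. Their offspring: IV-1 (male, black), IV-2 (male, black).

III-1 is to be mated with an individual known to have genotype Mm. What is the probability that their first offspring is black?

1/6

II-4 is white so carries M and passed m to III-3 (mm), so II-4 is Mm.
II-2 is white so carries M and received m from I-2 (mm), so II-2 is Mm.
III-1 is a white offspring of II-4 (Mm) × II-2 (Mm), whose cross gives 1/4 MM : 1/2 Mm : 1/4 mm; conditioning on being white, III-1 is MM with probability 1/3, Mm with probability 2/3.
Summing over parental genotype combinations, P(offspring is black) = 2/3·1/4 = 1/6.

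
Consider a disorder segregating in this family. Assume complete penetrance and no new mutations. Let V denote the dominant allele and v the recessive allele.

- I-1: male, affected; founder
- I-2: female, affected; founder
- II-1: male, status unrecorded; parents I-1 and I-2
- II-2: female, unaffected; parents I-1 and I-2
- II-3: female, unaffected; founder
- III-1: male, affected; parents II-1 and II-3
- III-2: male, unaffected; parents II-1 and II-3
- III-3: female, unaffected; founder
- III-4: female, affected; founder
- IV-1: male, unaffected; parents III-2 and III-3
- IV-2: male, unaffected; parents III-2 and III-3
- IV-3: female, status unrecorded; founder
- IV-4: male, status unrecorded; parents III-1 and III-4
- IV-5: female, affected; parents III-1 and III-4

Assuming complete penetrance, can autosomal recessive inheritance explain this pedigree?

Under autosomal recessive, II-2 (unaffected, female) cannot arise from I-1 (affected) × I-2 (affected).

No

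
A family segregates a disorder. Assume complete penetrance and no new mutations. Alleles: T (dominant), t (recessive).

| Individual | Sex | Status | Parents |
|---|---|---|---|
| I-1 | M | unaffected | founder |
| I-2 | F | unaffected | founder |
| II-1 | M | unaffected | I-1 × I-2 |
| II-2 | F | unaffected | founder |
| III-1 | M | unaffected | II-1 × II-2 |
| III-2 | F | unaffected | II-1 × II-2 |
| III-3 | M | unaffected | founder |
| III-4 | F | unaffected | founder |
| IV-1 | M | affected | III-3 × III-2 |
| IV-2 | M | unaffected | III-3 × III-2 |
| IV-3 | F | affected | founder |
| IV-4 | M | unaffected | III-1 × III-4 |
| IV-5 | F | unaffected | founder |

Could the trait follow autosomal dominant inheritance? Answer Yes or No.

Under autosomal dominant, IV-1 (affected, male) cannot arise from III-3 (unaffected) × III-2 (unaffected).

No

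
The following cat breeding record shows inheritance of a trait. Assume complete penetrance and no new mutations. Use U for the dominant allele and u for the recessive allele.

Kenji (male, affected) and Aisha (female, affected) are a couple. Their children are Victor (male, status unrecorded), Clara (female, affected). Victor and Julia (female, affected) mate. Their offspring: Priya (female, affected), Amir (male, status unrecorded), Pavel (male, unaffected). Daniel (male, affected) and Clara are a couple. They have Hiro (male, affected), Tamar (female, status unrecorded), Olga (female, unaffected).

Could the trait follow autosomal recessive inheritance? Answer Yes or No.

Under autosomal recessive, Olga (unaffected, female) cannot arise from Daniel (affected) × Clara (affected).

No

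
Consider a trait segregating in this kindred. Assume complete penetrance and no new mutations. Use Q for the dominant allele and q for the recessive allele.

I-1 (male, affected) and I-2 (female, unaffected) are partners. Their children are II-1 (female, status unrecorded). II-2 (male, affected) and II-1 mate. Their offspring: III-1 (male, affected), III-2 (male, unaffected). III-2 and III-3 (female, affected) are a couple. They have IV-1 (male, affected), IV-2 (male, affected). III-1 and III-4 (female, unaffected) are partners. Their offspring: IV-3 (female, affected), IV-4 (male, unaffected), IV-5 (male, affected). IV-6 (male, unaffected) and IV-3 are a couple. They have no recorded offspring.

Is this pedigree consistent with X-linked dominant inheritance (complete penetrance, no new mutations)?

Under X-linked dominant, IV-5 (affected, male) cannot arise from III-1 (affected) × III-4 (unaffected).

No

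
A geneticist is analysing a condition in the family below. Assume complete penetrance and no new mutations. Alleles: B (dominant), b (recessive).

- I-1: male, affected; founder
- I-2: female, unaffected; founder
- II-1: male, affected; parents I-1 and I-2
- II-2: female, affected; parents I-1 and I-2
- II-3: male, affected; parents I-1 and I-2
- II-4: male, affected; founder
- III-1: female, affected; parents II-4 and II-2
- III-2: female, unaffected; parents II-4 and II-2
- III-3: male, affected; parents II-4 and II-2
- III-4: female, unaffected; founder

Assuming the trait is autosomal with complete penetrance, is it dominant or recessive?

dominant

II-4 and II-2 are both affected yet have an unaffected child III-2. Under a recessive model two affected parents are homozygous and every child would be affected, so the trait cannot be recessive.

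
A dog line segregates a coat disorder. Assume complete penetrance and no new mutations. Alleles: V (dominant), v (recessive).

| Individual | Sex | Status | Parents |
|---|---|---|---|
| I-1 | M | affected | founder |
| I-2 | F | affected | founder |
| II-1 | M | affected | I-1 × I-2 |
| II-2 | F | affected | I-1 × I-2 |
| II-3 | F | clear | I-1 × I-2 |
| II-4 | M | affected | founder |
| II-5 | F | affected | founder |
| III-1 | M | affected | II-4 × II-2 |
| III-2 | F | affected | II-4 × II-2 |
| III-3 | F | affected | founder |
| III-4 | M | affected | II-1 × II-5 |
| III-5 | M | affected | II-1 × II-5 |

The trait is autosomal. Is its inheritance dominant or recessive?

I-1 and I-2 are both affected yet have a clear child II-3. Under a recessive model two affected parents are homozygous and every child would be affected, so the trait cannot be recessive.

dominant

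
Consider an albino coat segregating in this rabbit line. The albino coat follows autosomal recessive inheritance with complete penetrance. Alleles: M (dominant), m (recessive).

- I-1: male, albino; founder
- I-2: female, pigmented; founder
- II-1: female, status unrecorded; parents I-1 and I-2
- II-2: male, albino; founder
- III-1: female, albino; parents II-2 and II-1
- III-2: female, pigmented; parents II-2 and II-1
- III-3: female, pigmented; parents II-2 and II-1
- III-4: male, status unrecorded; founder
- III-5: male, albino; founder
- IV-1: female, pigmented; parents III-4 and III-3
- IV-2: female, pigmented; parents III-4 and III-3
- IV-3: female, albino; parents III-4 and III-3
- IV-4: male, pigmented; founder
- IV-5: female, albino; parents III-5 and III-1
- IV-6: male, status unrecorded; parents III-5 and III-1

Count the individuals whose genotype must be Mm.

Obligate heterozygotes: II-1 passed M to III-2 (Mm, whose m came from II-2) and received m from I-1 (mm), so II-1 is Mm; III-2 is pigmented so carries M and received m from II-2 (mm), so III-2 is Mm; III-3 is pigmented so carries M and received m from II-2 (mm), so III-3 is Mm.
Every other individual is either homozygous by phenotype or has at least one consistent homozygous assignment, so the count is 3.

3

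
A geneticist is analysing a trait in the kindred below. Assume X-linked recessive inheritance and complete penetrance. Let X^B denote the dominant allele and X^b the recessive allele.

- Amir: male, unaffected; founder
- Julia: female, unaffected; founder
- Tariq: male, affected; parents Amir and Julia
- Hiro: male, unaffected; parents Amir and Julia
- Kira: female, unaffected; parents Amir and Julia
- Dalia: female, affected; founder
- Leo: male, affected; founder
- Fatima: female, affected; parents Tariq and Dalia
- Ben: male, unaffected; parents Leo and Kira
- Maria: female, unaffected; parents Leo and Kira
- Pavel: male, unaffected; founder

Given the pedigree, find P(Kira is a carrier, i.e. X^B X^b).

1/5

Amir is unaffected, so Amir is X^B Y.
Julia is unaffected so carries B and passed b to Tariq (X^b Y), so Julia is X^B X^b.
Their cross gives offspring ratios 1/2 X^B X^B : 1/2 X^B X^b. Conditioning on Kira being unaffected, P(X^B X^b) = 1/2 / 1 = 1/2 before taking Kira's own offspring into account.
Leo is affected, so Leo is X^b Y.
Now use Kira's offspring. Probability of each recorded status — unaffected son Ben: 1/2 if Kira is X^B X^b, 1 if X^B X^B; unaffected daughter Maria: 1/2 if Kira is X^B X^b, 1 if X^B X^B.
Bayes: P(X^B X^b) = 1/2·1/4 / (1/2·1/4 + 1/2·1) = 1/5.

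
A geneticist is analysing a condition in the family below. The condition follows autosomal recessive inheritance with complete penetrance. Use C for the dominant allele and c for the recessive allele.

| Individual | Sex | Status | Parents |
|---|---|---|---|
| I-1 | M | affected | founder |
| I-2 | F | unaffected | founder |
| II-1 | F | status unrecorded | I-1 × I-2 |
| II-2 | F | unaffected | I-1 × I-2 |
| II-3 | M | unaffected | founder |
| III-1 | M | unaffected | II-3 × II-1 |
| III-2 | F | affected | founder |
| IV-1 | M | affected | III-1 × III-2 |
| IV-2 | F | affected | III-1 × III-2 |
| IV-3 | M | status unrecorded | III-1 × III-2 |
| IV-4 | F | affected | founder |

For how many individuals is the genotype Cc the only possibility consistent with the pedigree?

Obligate heterozygotes: II-2 is unaffected so carries C and received c from I-1 (cc), so II-2 is Cc; III-1 is unaffected so carries C and passed c to IV-1 (cc), so III-1 is Cc.
Every other individual is either homozygous by phenotype or has at least one consistent homozygous assignment, so the count is 2.

2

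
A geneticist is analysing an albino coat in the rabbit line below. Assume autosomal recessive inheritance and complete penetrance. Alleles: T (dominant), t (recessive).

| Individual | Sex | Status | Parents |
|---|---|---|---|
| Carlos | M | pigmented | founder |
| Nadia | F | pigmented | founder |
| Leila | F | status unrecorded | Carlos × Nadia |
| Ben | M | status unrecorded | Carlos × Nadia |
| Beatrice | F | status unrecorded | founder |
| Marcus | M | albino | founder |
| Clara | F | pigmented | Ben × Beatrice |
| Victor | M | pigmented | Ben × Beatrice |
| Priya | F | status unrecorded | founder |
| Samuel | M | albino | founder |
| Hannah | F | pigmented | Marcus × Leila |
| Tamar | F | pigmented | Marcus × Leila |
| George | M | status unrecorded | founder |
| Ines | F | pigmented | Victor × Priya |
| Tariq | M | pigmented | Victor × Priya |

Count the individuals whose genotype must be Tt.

Obligate heterozygotes: Hannah is pigmented so carries T and received t from Marcus (tt), so Hannah is Tt; Tamar is pigmented so carries T and received t from Marcus (tt), so Tamar is Tt.
Every other individual is either homozygous by phenotype or has at least one consistent homozygous assignment, so the count is 2.

2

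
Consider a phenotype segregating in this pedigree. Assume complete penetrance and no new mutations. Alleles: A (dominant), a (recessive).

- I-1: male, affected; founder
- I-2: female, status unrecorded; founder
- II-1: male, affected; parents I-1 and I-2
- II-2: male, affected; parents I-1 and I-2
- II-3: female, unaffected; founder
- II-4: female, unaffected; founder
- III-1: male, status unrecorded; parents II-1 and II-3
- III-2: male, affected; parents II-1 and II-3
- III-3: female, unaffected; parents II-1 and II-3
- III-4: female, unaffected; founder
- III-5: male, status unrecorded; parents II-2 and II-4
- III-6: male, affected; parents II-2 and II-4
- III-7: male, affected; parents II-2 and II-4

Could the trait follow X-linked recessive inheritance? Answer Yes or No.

Yes

A consistent assignment under X-linked recessive exists: I-1 X^a Y, I-2 X^A X^a, II-1 X^a Y, II-2 X^a Y, II-3 X^A X^a, II-4 X^A X^a, III-1 X^A Y, III-2 X^a Y, III-3 X^A X^a, III-4 X^A X^A, III-5 X^A Y, III-6 X^a Y, III-7 X^a Y.
In this assignment every recorded phenotype matches its genotype and every non-founder's genotype is obtainable from its parents' genotypes, so the pedigree is consistent.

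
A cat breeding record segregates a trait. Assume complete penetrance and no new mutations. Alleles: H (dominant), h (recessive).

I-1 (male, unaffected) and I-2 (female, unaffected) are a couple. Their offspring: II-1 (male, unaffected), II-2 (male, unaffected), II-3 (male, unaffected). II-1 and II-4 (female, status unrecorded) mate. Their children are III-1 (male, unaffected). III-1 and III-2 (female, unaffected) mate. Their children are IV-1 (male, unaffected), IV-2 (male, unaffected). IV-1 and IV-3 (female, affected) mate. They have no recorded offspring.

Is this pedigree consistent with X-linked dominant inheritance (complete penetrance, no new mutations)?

Yes

A consistent assignment under X-linked dominant exists: I-1 X^h Y, I-2 X^h X^h, II-1 X^h Y, II-2 X^h Y, II-3 X^h Y, II-4 X^H X^h, III-1 X^h Y, III-2 X^h X^h, IV-1 X^h Y, IV-2 X^h Y, IV-3 X^H X^H.
In this assignment every recorded phenotype matches its genotype and every non-founder's genotype is obtainable from its parents' genotypes, so the pedigree is consistent.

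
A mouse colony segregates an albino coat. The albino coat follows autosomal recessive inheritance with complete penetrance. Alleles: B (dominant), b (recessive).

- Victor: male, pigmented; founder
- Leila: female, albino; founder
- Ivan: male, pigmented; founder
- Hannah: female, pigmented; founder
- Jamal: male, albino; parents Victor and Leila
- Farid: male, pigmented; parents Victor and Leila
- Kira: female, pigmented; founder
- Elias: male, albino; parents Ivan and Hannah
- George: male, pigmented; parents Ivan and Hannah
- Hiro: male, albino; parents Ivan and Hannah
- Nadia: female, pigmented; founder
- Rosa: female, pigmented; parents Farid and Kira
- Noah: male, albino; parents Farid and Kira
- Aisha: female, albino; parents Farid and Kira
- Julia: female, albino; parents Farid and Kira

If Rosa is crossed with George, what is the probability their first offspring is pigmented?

8/9

Farid is pigmented so carries B and received b from Leila (bb), so Farid is Bb.
Kira is pigmented so carries B and passed b to Noah (bb), so Kira is Bb.
Rosa is a pigmented offspring of Farid (Bb) × Kira (Bb), whose cross gives 1/4 BB : 1/2 Bb : 1/4 bb; conditioning on being pigmented, Rosa is BB with probability 1/3, Bb with probability 2/3.
Ivan is pigmented so carries B and passed b to Elias (bb), so Ivan is Bb.
Hannah is pigmented so carries B and passed b to Elias (bb), so Hannah is Bb.
George is a pigmented offspring of Ivan (Bb) × Hannah (Bb), whose cross gives 1/4 BB : 1/2 Bb : 1/4 bb; conditioning on being pigmented, George is BB with probability 1/3, Bb with probability 2/3.
Summing over parental genotype combinations, P(offspring is pigmented) = 1/9·1 + 2/9·1 + 2/9·1 + 4/9·3/4 = 8/9.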